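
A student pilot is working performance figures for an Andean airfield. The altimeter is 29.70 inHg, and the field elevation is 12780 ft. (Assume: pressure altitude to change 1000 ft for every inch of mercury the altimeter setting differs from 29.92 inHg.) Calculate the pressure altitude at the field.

13000 ft

Pressure correction = (29.92 − 29.70) × 1000 = +220 ft.
Pressure altitude = 12780 + (+220) = 13000 ft.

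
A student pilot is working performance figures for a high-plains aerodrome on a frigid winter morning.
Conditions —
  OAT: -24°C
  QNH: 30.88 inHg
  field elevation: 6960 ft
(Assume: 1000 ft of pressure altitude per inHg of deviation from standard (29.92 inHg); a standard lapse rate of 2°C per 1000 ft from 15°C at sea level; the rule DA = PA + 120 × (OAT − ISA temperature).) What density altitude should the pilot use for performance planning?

2760 ft

Pressure altitude = 6960 + (29.92 − 30.88) × 1000 = 6960 + (-960) = 6000 ft.
ISA temperature at 6000 ft = 15 − 2 × (6000/1000) = 3°C.
ISA deviation = -24 − 3 = -27°C.
Density altitude = 6000 + 120 × (-27) = 2760 ft.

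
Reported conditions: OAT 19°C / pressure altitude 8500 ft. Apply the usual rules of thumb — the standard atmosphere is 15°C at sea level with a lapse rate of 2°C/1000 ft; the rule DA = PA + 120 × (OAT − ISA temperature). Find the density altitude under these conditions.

ISA temperature at 8500 ft = 15 − 2 × (8500/1000) = -2°C.
ISA deviation = 19 − (-2) = +21°C.
Density altitude = 8500 + 120 × (21) = 8500 + (+2520) = 11020 ft.

11020 ft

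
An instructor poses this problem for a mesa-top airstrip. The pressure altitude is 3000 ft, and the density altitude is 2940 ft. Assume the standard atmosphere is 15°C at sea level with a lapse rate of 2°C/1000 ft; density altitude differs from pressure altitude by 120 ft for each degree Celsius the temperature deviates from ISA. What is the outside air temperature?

Density altitude − pressure altitude = 2940 − 3000 = -60 ft.
At 120 ft/°C that is an ISA deviation of -60/120 = -0.5°C.
ISA temperature at 3000 ft = 15 − 2 × (3000/1000) = 9°C.
OAT = ISA + deviation = 9 + (-0.5) = 8.5°C.

8.5°C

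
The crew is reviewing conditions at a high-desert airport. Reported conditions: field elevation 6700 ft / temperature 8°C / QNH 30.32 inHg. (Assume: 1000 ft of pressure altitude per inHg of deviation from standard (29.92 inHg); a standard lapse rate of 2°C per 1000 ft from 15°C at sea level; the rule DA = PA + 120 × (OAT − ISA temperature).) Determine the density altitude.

6972 ft

Pressure altitude = 6700 + (29.92 − 30.32) × 1000 = 6700 + (-400) = 6300 ft.
ISA temperature at 6300 ft = 15 − 2 × (6300/1000) = 2.4°C.
ISA deviation = 8 − 2.4 = +5.6°C.
Density altitude = 6300 + 120 × (5.6) = 6972 ft.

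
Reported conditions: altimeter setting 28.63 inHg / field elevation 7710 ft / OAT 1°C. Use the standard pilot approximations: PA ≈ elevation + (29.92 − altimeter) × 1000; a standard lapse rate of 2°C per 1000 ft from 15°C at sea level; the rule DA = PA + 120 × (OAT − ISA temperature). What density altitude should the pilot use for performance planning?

9480 ft

Pressure altitude = 7710 + (29.92 − 28.63) × 1000 = 7710 + (+1290) = 9000 ft.
ISA temperature at 9000 ft = 15 − 2 × (9000/1000) = -3°C.
ISA deviation = 1 − (-3) = +4°C.
Density altitude = 9000 + 120 × (4) = 9480 ft.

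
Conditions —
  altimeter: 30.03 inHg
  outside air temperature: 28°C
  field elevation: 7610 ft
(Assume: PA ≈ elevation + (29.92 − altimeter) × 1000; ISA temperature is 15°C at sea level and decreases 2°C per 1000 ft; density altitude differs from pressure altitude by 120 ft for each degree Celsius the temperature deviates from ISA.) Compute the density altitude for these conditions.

Pressure altitude = 7610 + (29.92 − 30.03) × 1000 = 7610 + (-110) = 7500 ft.
ISA temperature at 7500 ft = 15 − 2 × (7500/1000) = 0°C.
ISA deviation = 28 − 0 = +28°C.
Density altitude = 7500 + 120 × (28) = 10860 ft.

10860 ft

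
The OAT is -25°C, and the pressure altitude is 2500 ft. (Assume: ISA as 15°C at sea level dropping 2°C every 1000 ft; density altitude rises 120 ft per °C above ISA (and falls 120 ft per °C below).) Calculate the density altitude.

ISA temperature at 2500 ft = 15 − 2 × (2500/1000) = 10°C.
ISA deviation = -25 − 10 = -35°C.
Density altitude = 2500 + 120 × (-35) = 2500 + (-4200) = -1700 ft.

-1700 ft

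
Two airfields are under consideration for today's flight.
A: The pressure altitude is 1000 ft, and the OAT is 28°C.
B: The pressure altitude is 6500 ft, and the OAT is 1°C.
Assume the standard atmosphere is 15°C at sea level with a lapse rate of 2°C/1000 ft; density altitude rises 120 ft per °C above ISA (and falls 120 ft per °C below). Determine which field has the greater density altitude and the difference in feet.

A: ISA temp = 13°C, deviation +15°C, DA = 1000 + 120 × 15 = 2800 ft.
B: ISA temp = 2°C, deviation -1°C, DA = 6500 + 120 × (-1) = 6380 ft.
B is higher by 6380 − 2800 = 3580 ft.

B by 3580 ft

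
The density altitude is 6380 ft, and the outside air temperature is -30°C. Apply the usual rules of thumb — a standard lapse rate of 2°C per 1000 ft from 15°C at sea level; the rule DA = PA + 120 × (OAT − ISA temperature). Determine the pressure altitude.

9500 ft

DA = PA + 120 × (OAT − (15 − 2·PA/1000)) = PA + 120·OAT − 1800 + 0.24·PA = 1.24·PA + 120·OAT − 1800.
So 1.24·PA = 6380 − 120 × (-30) + 1800 = 11780.
PA = 11780 / 1.24 = 9500 ft.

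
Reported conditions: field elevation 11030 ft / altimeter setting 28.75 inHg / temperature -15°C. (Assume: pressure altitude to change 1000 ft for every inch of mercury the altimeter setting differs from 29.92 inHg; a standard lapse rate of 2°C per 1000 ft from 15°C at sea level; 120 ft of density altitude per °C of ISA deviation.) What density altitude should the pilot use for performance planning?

11528 ft

Pressure altitude = 11030 + (29.92 − 28.75) × 1000 = 11030 + (+1170) = 12200 ft.
ISA temperature at 12200 ft = 15 − 2 × (12200/1000) = -9.4°C.
ISA deviation = -15 − (-9.4) = -5.6°C.
Density altitude = 12200 + 120 × (-5.6) = 11528 ft.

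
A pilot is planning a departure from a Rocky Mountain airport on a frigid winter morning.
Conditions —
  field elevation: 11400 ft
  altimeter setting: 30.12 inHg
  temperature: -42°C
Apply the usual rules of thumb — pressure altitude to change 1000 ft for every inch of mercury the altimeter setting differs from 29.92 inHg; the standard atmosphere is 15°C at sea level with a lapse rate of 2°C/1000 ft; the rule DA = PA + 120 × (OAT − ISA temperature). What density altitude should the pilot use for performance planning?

Pressure altitude = 11400 + (29.92 − 30.12) × 1000 = 11400 + (-200) = 11200 ft.
ISA temperature at 11200 ft = 15 − 2 × (11200/1000) = -7.4°C.
ISA deviation = -42 − (-7.4) = -34.6°C.
Density altitude = 11200 + 120 × (-34.6) = 7048 ft.

7048 ft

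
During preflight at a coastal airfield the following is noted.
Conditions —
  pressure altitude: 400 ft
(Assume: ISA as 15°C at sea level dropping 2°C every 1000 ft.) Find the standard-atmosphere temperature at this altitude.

14.2°C

ISA temperature = 15 − 2 × (400/1000) = 15 − 0.8 = 14.2°C.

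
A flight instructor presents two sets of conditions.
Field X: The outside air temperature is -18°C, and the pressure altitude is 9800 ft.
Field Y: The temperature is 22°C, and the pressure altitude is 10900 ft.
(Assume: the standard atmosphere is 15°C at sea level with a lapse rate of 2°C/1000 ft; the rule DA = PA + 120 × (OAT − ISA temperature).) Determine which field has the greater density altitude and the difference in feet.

Field Y by 6164 ft

Field X: ISA temp = -4.6°C, deviation -13.4°C, DA = 9800 + 120 × (-13.4) = 8192 ft.
Field Y: ISA temp = -6.8°C, deviation +28.8°C, DA = 10900 + 120 × 28.8 = 14356 ft.
Field Y is higher by 14356 − 8192 = 6164 ft.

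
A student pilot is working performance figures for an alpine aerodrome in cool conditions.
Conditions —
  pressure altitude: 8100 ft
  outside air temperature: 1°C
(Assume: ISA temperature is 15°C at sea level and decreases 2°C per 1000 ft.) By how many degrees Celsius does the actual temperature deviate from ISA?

ISA temperature at 8100 ft = 15 − 2 × (8100/1000) = -1.2°C.
Deviation = OAT − ISA = 1 − (-1.2) = +2.2°C.

ISA+2.2°C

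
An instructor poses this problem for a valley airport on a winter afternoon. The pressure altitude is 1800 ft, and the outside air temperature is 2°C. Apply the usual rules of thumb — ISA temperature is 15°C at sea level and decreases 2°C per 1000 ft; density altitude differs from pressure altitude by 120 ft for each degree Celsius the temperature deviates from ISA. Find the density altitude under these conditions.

ISA temperature at 1800 ft = 15 − 2 × (1800/1000) = 11.4°C.
ISA deviation = 2 − 11.4 = -9.4°C.
Density altitude = 1800 + 120 × (-9.4) = 1800 + (-1128) = 672 ft.

672 ft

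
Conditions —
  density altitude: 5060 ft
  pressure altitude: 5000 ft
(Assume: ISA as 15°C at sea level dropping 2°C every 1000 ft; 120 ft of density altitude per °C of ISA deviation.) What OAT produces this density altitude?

Density altitude − pressure altitude = 5060 − 5000 = +60 ft.
At 120 ft/°C that is an ISA deviation of 60/120 = +0.5°C.
ISA temperature at 5000 ft = 15 − 2 × (5000/1000) = 5°C.
OAT = ISA + deviation = 5 + (+0.5) = 5.5°C.

5.5°C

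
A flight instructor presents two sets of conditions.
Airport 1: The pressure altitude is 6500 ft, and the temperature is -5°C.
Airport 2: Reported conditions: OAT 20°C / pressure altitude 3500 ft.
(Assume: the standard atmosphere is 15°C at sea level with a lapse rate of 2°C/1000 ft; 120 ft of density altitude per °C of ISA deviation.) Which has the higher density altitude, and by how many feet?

Airport 1 by 720 ft

Airport 1: ISA temp = 2°C, deviation -7°C, DA = 6500 + 120 × (-7) = 5660 ft.
Airport 2: ISA temp = 8°C, deviation +12°C, DA = 3500 + 120 × 12 = 4940 ft.
Airport 1 is higher by 5660 − 4940 = 720 ft.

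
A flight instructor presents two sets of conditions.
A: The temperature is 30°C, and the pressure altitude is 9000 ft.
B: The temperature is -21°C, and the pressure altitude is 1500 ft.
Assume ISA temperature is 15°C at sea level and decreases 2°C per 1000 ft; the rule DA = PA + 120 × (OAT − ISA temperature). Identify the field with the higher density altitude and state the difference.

A: ISA temp = -3°C, deviation +33°C, DA = 9000 + 120 × 33 = 12960 ft.
B: ISA temp = 12°C, deviation -33°C, DA = 1500 + 120 × (-33) = -2460 ft.
A is higher by 12960 − (-2460) = 15420 ft.

A by 15420 ft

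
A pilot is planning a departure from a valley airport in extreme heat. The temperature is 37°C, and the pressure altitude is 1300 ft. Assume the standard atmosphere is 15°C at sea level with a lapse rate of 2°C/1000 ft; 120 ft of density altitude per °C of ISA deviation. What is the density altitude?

4252 ft

ISA temperature at 1300 ft = 15 − 2 × (1300/1000) = 12.4°C.
ISA deviation = 37 − 12.4 = +24.6°C.
Density altitude = 1300 + 120 × (24.6) = 1300 + (+2952) = 4252 ft.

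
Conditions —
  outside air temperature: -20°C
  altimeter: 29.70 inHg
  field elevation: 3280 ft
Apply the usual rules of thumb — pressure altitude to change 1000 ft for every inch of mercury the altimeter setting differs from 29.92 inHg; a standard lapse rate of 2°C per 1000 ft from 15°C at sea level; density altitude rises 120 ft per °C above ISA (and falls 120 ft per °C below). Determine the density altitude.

140 ft

Pressure altitude = 3280 + (29.92 − 29.70) × 1000 = 3280 + (+220) = 3500 ft.
ISA temperature at 3500 ft = 15 − 2 × (3500/1000) = 8°C.
ISA deviation = -20 − 8 = -28°C.
Density altitude = 3500 + 120 × (-28) = 140 ft.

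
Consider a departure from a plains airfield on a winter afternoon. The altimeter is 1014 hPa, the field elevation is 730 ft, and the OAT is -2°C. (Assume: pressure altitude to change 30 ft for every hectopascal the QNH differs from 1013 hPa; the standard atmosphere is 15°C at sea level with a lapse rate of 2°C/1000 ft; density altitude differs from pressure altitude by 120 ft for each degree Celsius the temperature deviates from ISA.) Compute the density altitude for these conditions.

Pressure altitude = 730 + (1013 − 1014) × 30 = 730 + (-30) = 700 ft.
ISA temperature at 700 ft = 15 − 2 × (700/1000) = 13.6°C.
ISA deviation = -2 − 13.6 = -15.6°C.
Density altitude = 700 + 120 × (-15.6) = -1172 ft.

-1172 ft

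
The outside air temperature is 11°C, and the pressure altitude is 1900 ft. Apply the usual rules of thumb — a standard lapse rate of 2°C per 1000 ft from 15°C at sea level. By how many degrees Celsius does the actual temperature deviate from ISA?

ISA-0.2°C

ISA temperature at 1900 ft = 15 − 2 × (1900/1000) = 11.2°C.
Deviation = OAT − ISA = 11 − 11.2 = -0.2°C.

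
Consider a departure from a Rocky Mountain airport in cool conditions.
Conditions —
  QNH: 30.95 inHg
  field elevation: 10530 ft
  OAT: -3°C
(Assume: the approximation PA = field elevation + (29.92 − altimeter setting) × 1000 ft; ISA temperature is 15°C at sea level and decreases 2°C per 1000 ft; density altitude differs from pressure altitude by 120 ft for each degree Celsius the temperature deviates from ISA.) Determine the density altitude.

Pressure altitude = 10530 + (29.92 − 30.95) × 1000 = 10530 + (-1030) = 9500 ft.
ISA temperature at 9500 ft = 15 − 2 × (9500/1000) = -4°C.
ISA deviation = -3 − (-4) = +1°C.
Density altitude = 9500 + 120 × (1) = 9620 ft.

9620 ft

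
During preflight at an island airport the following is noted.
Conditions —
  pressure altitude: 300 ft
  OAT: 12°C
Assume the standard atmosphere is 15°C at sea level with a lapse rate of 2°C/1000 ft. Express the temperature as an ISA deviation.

ISA-2.4°C

ISA temperature at 300 ft = 15 − 2 × (300/1000) = 14.4°C.
Deviation = OAT − ISA = 12 − 14.4 = -2.4°C.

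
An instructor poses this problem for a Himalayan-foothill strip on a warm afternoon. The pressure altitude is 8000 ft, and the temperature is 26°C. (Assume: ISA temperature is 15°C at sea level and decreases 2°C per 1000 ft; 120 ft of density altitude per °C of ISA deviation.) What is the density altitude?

ISA temperature at 8000 ft = 15 − 2 × (8000/1000) = -1°C.
ISA deviation = 26 − (-1) = +27°C.
Density altitude = 8000 + 120 × (27) = 8000 + (+3240) = 11240 ft.

11240 ft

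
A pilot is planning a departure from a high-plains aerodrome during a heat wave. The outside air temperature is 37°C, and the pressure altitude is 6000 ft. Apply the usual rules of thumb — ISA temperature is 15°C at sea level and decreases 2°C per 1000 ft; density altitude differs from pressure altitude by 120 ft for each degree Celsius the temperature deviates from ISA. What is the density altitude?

10080 ft

ISA temperature at 6000 ft = 15 − 2 × (6000/1000) = 3°C.
ISA deviation = 37 − 3 = +34°C.
Density altitude = 6000 + 120 × (34) = 6000 + (+4080) = 10080 ft.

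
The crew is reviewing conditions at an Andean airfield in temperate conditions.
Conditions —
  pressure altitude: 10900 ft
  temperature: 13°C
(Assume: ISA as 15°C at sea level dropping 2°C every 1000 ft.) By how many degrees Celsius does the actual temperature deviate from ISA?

ISA+19.8°C

ISA temperature at 10900 ft = 15 − 2 × (10900/1000) = -6.8°C.
Deviation = OAT − ISA = 13 − (-6.8) = +19.8°C.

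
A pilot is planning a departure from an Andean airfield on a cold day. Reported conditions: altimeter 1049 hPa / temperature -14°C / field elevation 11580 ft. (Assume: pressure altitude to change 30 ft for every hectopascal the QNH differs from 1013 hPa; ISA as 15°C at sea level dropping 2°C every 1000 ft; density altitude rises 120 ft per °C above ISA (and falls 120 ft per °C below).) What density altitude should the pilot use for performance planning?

9540 ft

Pressure altitude = 11580 + (1013 − 1049) × 30 = 11580 + (-1080) = 10500 ft.
ISA temperature at 10500 ft = 15 − 2 × (10500/1000) = -6°C.
ISA deviation = -14 − (-6) = -8°C.
Density altitude = 10500 + 120 × (-8) = 9540 ft.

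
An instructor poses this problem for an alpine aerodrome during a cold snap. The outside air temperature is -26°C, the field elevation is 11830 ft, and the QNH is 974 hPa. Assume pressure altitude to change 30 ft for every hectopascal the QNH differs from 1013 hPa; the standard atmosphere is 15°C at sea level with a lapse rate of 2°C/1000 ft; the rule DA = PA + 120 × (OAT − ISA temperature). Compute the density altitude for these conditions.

Pressure altitude = 11830 + (1013 − 974) × 30 = 11830 + (+1170) = 13000 ft.
ISA temperature at 13000 ft = 15 − 2 × (13000/1000) = -11°C.
ISA deviation = -26 − (-11) = -15°C.
Density altitude = 13000 + 120 × (-15) = 11200 ft.

11200 ft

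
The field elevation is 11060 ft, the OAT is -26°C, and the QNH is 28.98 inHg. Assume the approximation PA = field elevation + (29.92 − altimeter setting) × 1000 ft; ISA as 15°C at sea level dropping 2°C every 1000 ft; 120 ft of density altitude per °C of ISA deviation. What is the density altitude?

Pressure altitude = 11060 + (29.92 − 28.98) × 1000 = 11060 + (+940) = 12000 ft.
ISA temperature at 12000 ft = 15 − 2 × (12000/1000) = -9°C.
ISA deviation = -26 − (-9) = -17°C.
Density altitude = 12000 + 120 × (-17) = 9960 ft.

9960 ft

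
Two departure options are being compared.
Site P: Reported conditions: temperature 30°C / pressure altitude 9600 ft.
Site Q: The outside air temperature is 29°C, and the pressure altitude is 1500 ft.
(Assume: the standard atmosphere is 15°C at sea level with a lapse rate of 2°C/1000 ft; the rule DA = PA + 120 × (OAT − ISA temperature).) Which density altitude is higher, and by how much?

Site P: ISA temp = -4.2°C, deviation +34.2°C, DA = 9600 + 120 × 34.2 = 13704 ft.
Site Q: ISA temp = 12°C, deviation +17°C, DA = 1500 + 120 × 17 = 3540 ft.
Site P is higher by 13704 − 3540 = 10164 ft.

Site P by 10164 ft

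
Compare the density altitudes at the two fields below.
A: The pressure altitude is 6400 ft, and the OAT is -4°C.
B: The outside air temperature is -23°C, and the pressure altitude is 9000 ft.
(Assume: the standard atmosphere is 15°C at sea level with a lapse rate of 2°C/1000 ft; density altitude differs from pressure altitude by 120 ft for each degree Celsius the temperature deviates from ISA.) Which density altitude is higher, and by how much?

A: ISA temp = 2.2°C, deviation -6.2°C, DA = 6400 + 120 × (-6.2) = 5656 ft.
B: ISA temp = -3°C, deviation -20°C, DA = 9000 + 120 × (-20) = 6600 ft.
B is higher by 6600 − 5656 = 944 ft.

B by 944 ft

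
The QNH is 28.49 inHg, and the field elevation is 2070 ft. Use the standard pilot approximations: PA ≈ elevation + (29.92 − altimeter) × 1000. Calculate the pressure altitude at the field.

Pressure correction = (29.92 − 28.49) × 1000 = +1430 ft.
Pressure altitude = 2070 + (+1430) = 3500 ft.

3500 ft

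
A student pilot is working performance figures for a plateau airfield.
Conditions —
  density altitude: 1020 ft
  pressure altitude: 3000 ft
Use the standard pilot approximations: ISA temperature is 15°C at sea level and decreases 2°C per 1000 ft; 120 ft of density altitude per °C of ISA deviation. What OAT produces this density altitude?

Density altitude − pressure altitude = 1020 − 3000 = -1980 ft.
At 120 ft/°C that is an ISA deviation of -1980/120 = -16.5°C.
ISA temperature at 3000 ft = 15 − 2 × (3000/1000) = 9°C.
OAT = ISA + deviation = 9 + (-16.5) = -7.5°C.

-7.5°C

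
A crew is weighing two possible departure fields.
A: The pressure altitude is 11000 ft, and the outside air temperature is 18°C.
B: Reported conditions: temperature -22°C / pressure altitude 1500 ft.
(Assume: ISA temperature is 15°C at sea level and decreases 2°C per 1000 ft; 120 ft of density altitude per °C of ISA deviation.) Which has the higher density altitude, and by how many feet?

A: ISA temp = -7°C, deviation +25°C, DA = 11000 + 120 × 25 = 14000 ft.
B: ISA temp = 12°C, deviation -34°C, DA = 1500 + 120 × (-34) = -2580 ft.
A is higher by 14000 − (-2580) = 16580 ft.

A by 16580 ft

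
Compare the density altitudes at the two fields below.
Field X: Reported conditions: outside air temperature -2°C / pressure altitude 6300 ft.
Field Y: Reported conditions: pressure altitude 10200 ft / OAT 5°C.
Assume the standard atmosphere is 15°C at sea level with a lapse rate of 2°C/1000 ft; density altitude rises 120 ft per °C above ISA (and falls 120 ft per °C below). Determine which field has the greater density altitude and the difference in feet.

Field Y by 5676 ft

Field X: ISA temp = 2.4°C, deviation -4.4°C, DA = 6300 + 120 × (-4.4) = 5772 ft.
Field Y: ISA temp = -5.4°C, deviation +10.4°C, DA = 10200 + 120 × 10.4 = 11448 ft.
Field Y is higher by 11448 − 5772 = 5676 ft.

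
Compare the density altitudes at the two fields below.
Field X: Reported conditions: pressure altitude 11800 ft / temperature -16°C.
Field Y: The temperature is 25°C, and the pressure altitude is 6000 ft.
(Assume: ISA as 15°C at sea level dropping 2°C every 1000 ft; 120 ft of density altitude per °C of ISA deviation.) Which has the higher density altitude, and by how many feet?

Field X by 2272 ft

Field X: ISA temp = -8.6°C, deviation -7.4°C, DA = 11800 + 120 × (-7.4) = 10912 ft.
Field Y: ISA temp = 3°C, deviation +22°C, DA = 6000 + 120 × 22 = 8640 ft.
Field X is higher by 10912 − 8640 = 2272 ft.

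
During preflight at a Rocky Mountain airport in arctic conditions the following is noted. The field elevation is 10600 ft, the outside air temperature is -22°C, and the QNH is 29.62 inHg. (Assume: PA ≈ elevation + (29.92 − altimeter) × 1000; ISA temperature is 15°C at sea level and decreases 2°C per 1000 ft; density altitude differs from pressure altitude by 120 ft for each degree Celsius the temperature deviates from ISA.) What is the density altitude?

9076 ft

Pressure altitude = 10600 + (29.92 − 29.62) × 1000 = 10600 + (+300) = 10900 ft.
ISA temperature at 10900 ft = 15 − 2 × (10900/1000) = -6.8°C.
ISA deviation = -22 − (-6.8) = -15.2°C.
Density altitude = 10900 + 120 × (-15.2) = 9076 ft.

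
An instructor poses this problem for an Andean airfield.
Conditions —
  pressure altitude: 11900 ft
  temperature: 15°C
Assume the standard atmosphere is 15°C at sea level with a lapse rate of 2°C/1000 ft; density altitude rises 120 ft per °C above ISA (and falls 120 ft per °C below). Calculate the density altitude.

14756 ft

ISA temperature at 11900 ft = 15 − 2 × (11900/1000) = -8.8°C.
ISA deviation = 15 − (-8.8) = +23.8°C.
Density altitude = 11900 + 120 × (23.8) = 11900 + (+2856) = 14756 ft.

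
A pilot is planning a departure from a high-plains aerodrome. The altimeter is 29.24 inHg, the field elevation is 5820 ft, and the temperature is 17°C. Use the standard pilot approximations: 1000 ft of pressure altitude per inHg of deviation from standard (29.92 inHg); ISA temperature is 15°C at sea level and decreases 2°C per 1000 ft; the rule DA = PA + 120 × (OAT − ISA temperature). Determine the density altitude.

Pressure altitude = 5820 + (29.92 − 29.24) × 1000 = 5820 + (+680) = 6500 ft.
ISA temperature at 6500 ft = 15 − 2 × (6500/1000) = 2°C.
ISA deviation = 17 − 2 = +15°C.
Density altitude = 6500 + 120 × (15) = 8300 ft.

8300 ft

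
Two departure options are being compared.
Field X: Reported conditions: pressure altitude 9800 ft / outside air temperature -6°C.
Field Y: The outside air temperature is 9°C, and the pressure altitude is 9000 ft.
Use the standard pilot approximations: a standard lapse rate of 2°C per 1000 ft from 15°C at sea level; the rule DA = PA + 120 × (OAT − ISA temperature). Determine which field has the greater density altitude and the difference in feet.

Field Y by 808 ft

Field X: ISA temp = -4.6°C, deviation -1.4°C, DA = 9800 + 120 × (-1.4) = 9632 ft.
Field Y: ISA temp = -3°C, deviation +12°C, DA = 9000 + 120 × 12 = 10440 ft.
Field Y is higher by 10440 − 9632 = 808 ft.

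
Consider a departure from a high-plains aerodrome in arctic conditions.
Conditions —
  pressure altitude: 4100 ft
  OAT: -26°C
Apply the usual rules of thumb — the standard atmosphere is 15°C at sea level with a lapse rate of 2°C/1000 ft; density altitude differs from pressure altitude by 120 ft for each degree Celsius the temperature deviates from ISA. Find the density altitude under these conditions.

164 ft

ISA temperature at 4100 ft = 15 − 2 × (4100/1000) = 6.8°C.
ISA deviation = -26 − 6.8 = -32.8°C.
Density altitude = 4100 + 120 × (-32.8) = 4100 + (-3936) = 164 ft.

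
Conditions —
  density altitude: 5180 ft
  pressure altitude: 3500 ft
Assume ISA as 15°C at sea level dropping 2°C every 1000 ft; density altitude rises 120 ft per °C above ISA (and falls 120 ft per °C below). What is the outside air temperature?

Density altitude − pressure altitude = 5180 − 3500 = +1680 ft.
At 120 ft/°C that is an ISA deviation of 1680/120 = +14°C.
ISA temperature at 3500 ft = 15 − 2 × (3500/1000) = 8°C.
OAT = ISA + deviation = 8 + (+14) = 22°C.

22°C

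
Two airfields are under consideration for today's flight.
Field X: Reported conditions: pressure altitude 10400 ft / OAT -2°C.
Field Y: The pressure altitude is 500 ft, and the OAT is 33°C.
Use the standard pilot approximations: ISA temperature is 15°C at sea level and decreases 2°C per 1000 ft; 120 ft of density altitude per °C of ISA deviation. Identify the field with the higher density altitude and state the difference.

Field X by 8076 ft

Field X: ISA temp = -5.8°C, deviation +3.8°C, DA = 10400 + 120 × 3.8 = 10856 ft.
Field Y: ISA temp = 14°C, deviation +19°C, DA = 500 + 120 × 19 = 2780 ft.
Field X is higher by 10856 − 2780 = 8076 ft.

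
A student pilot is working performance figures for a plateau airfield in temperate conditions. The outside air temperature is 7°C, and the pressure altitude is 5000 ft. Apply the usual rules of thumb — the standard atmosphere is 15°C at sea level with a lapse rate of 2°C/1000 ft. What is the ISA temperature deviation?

ISA temperature at 5000 ft = 15 − 2 × (5000/1000) = 5°C.
Deviation = OAT − ISA = 7 − 5 = +2°C.

ISA+2°C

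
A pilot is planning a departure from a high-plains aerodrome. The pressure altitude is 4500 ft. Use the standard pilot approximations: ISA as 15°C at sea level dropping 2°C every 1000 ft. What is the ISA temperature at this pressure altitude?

ISA temperature = 15 − 2 × (4500/1000) = 15 − 9 = 6°C.

6°C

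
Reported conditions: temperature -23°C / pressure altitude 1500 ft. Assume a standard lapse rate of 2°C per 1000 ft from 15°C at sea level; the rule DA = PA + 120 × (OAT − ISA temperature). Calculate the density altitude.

ISA temperature at 1500 ft = 15 − 2 × (1500/1000) = 12°C.
ISA deviation = -23 − 12 = -35°C.
Density altitude = 1500 + 120 × (-35) = 1500 + (-4200) = -2700 ft.

-2700 ft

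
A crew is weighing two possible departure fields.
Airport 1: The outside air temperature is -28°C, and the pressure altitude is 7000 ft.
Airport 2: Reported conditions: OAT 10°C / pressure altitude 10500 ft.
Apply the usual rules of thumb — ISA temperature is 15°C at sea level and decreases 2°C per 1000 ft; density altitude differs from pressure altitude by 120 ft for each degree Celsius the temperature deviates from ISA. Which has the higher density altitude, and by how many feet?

Airport 2 by 8900 ft

Airport 1: ISA temp = 1°C, deviation -29°C, DA = 7000 + 120 × (-29) = 3520 ft.
Airport 2: ISA temp = -6°C, deviation +16°C, DA = 10500 + 120 × 16 = 12420 ft.
Airport 2 is higher by 12420 − 3520 = 8900 ft.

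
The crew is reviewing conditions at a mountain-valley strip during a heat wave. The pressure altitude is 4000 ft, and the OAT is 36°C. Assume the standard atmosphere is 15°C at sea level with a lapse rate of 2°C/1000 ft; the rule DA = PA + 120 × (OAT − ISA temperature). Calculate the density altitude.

7480 ft

ISA temperature at 4000 ft = 15 − 2 × (4000/1000) = 7°C.
ISA deviation = 36 − 7 = +29°C.
Density altitude = 4000 + 120 × (29) = 4000 + (+3480) = 7480 ft.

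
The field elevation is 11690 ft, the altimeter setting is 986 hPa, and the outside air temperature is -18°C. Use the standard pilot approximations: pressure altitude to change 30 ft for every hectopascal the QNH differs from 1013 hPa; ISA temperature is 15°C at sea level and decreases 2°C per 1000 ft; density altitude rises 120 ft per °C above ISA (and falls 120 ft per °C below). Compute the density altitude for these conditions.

Pressure altitude = 11690 + (1013 − 986) × 30 = 11690 + (+810) = 12500 ft.
ISA temperature at 12500 ft = 15 − 2 × (12500/1000) = -10°C.
ISA deviation = -18 − (-10) = -8°C.
Density altitude = 12500 + 120 × (-8) = 11540 ft.

11540 ft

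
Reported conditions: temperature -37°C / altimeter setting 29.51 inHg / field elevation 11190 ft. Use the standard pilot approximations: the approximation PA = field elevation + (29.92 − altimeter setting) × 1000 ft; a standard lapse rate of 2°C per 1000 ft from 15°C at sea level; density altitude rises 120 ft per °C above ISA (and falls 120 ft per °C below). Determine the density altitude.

8144 ft

Pressure altitude = 11190 + (29.92 − 29.51) × 1000 = 11190 + (+410) = 11600 ft.
ISA temperature at 11600 ft = 15 − 2 × (11600/1000) = -8.2°C.
ISA deviation = -37 − (-8.2) = -28.8°C.
Density altitude = 11600 + 120 × (-28.8) = 8144 ft.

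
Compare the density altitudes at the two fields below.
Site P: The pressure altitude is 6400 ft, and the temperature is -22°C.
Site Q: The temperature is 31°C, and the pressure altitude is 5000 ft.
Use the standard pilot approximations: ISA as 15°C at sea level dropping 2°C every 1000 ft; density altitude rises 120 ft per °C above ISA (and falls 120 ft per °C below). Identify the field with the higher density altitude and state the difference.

Site P: ISA temp = 2.2°C, deviation -24.2°C, DA = 6400 + 120 × (-24.2) = 3496 ft.
Site Q: ISA temp = 5°C, deviation +26°C, DA = 5000 + 120 × 26 = 8120 ft.
Site Q is higher by 8120 − 3496 = 4624 ft.

Site Q by 4624 ft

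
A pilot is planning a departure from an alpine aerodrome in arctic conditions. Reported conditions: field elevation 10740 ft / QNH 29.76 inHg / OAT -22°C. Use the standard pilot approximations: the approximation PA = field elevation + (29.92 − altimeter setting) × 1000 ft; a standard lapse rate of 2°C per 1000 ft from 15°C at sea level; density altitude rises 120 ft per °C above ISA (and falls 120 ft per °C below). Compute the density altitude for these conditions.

9076 ft

Pressure altitude = 10740 + (29.92 − 29.76) × 1000 = 10740 + (+160) = 10900 ft.
ISA temperature at 10900 ft = 15 − 2 × (10900/1000) = -6.8°C.
ISA deviation = -22 − (-6.8) = -15.2°C.
Density altitude = 10900 + 120 × (-15.2) = 9076 ft.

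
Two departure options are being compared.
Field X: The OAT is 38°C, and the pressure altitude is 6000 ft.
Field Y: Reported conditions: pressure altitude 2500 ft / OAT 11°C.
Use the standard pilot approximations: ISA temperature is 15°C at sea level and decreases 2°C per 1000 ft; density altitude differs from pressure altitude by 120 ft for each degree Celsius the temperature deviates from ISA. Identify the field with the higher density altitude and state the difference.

Field X: ISA temp = 3°C, deviation +35°C, DA = 6000 + 120 × 35 = 10200 ft.
Field Y: ISA temp = 10°C, deviation +1°C, DA = 2500 + 120 × 1 = 2620 ft.
Field X is higher by 10200 − 2620 = 7580 ft.

Field X by 7580 ft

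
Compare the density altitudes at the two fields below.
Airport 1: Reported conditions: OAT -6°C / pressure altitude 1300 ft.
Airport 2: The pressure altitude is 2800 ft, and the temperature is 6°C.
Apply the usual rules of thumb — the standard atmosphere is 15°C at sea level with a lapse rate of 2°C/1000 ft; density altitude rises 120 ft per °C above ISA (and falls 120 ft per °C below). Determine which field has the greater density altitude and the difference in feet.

Airport 2 by 3300 ft

Airport 1: ISA temp = 12.4°C, deviation -18.4°C, DA = 1300 + 120 × (-18.4) = -908 ft.
Airport 2: ISA temp = 9.4°C, deviation -3.4°C, DA = 2800 + 120 × (-3.4) = 2392 ft.
Airport 2 is higher by 2392 − (-908) = 3300 ft.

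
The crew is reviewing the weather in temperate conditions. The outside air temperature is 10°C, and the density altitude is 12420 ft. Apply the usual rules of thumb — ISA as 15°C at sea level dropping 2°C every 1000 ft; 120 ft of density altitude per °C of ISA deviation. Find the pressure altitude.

10500 ft

DA = PA + 120 × (OAT − (15 − 2·PA/1000)) = PA + 120·OAT − 1800 + 0.24·PA = 1.24·PA + 120·OAT − 1800.
So 1.24·PA = 12420 − 120 × 10 + 1800 = 13020.
PA = 13020 / 1.24 = 10500 ft.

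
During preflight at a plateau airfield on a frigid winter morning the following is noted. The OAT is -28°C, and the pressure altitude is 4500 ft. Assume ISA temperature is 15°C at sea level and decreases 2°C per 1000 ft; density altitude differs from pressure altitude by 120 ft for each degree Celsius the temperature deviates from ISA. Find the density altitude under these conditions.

ISA temperature at 4500 ft = 15 − 2 × (4500/1000) = 6°C.
ISA deviation = -28 − 6 = -34°C.
Density altitude = 4500 + 120 × (-34) = 4500 + (-4080) = 420 ft.

420 ft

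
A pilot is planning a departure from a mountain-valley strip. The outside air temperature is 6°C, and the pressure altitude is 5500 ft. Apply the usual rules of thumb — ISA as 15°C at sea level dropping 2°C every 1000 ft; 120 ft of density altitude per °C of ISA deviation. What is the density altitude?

ISA temperature at 5500 ft = 15 − 2 × (5500/1000) = 4°C.
ISA deviation = 6 − 4 = +2°C.
Density altitude = 5500 + 120 × (2) = 5500 + (+240) = 5740 ft.

5740 ft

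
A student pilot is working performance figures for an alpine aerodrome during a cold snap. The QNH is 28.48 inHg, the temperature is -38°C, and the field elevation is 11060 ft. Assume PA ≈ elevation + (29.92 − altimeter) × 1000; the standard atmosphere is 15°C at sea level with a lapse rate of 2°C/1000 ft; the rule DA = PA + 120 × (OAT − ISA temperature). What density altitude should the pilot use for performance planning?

Pressure altitude = 11060 + (29.92 − 28.48) × 1000 = 11060 + (+1440) = 12500 ft.
ISA temperature at 12500 ft = 15 − 2 × (12500/1000) = -10°C.
ISA deviation = -38 − (-10) = -28°C.
Density altitude = 12500 + 120 × (-28) = 9140 ft.

9140 ft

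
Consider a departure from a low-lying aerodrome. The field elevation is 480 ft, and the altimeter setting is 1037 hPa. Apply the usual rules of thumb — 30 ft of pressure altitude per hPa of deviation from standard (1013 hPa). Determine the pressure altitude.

Pressure correction = (1013 − 1037) × 30 = -720 ft.
Pressure altitude = 480 + (-720) = -240 ft.

-240 ft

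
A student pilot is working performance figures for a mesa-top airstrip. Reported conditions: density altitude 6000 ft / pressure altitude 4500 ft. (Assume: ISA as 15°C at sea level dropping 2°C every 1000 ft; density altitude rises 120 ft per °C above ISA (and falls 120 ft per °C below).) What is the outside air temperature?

18.5°C

Density altitude − pressure altitude = 6000 − 4500 = +1500 ft.
At 120 ft/°C that is an ISA deviation of 1500/120 = +12.5°C.
ISA temperature at 4500 ft = 15 − 2 × (4500/1000) = 6°C.
OAT = ISA + deviation = 6 + (+12.5) = 18.5°C.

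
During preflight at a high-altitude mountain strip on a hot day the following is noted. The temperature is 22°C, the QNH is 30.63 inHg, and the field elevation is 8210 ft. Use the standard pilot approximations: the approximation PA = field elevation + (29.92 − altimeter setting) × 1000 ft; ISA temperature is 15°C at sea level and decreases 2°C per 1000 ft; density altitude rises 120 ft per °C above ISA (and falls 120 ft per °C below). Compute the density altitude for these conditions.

10140 ft

Pressure altitude = 8210 + (29.92 − 30.63) × 1000 = 8210 + (-710) = 7500 ft.
ISA temperature at 7500 ft = 15 − 2 × (7500/1000) = 0°C.
ISA deviation = 22 − 0 = +22°C.
Density altitude = 7500 + 120 × (22) = 10140 ft.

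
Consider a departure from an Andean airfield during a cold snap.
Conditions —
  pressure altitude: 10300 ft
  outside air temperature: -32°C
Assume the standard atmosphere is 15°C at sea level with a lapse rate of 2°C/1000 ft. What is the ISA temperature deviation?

ISA-26.4°C

ISA temperature at 10300 ft = 15 − 2 × (10300/1000) = -5.6°C.
Deviation = OAT − ISA = -32 − (-5.6) = -26.4°C.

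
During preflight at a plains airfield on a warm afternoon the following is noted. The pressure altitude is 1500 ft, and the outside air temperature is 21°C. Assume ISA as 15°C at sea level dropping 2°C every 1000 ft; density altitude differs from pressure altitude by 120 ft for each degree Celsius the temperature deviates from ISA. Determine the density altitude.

2580 ft

ISA temperature at 1500 ft = 15 − 2 × (1500/1000) = 12°C.
ISA deviation = 21 − 12 = +9°C.
Density altitude = 1500 + 120 × (9) = 1500 + (+1080) = 2580 ft.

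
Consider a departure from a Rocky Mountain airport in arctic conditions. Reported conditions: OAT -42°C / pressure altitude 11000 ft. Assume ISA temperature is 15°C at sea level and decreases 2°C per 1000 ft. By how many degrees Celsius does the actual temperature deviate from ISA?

ISA-35°C

ISA temperature at 11000 ft = 15 − 2 × (11000/1000) = -7°C.
Deviation = OAT − ISA = -42 − (-7) = -35°C.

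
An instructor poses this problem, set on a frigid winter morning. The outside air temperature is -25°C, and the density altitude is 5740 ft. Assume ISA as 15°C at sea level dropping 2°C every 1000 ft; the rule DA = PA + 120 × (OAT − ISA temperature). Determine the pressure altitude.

8500 ft

DA = PA + 120 × (OAT − (15 − 2·PA/1000)) = PA + 120·OAT − 1800 + 0.24·PA = 1.24·PA + 120·OAT − 1800.
So 1.24·PA = 5740 − 120 × (-25) + 1800 = 10540.
PA = 10540 / 1.24 = 8500 ft.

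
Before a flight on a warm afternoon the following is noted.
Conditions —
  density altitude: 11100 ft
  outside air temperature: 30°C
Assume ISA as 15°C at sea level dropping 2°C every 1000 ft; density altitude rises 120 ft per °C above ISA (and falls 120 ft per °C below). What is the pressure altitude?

7500 ft

DA = PA + 120 × (OAT − (15 − 2·PA/1000)) = PA + 120·OAT − 1800 + 0.24·PA = 1.24·PA + 120·OAT − 1800.
So 1.24·PA = 11100 − 120 × 30 + 1800 = 9300.
PA = 9300 / 1.24 = 7500 ft.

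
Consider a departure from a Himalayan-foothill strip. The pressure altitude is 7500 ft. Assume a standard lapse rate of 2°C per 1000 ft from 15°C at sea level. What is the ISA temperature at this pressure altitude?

0°C

ISA temperature = 15 − 2 × (7500/1000) = 15 − 15 = 0°C.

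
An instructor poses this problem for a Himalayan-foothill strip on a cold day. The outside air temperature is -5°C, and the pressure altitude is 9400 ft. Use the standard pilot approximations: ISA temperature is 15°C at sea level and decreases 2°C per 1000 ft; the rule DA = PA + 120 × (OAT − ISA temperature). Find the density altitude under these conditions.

9256 ft

ISA temperature at 9400 ft = 15 − 2 × (9400/1000) = -3.8°C.
ISA deviation = -5 − (-3.8) = -1.2°C.
Density altitude = 9400 + 120 × (-1.2) = 9400 + (-144) = 9256 ft.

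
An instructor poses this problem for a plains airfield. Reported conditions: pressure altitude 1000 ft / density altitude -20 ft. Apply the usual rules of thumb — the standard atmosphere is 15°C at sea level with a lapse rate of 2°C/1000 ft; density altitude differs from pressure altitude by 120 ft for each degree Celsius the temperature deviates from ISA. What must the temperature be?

4.5°C

Density altitude − pressure altitude = -20 − 1000 = -1020 ft.
At 120 ft/°C that is an ISA deviation of -1020/120 = -8.5°C.
ISA temperature at 1000 ft = 15 − 2 × (1000/1000) = 13°C.
OAT = ISA + deviation = 13 + (-8.5) = 4.5°C.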